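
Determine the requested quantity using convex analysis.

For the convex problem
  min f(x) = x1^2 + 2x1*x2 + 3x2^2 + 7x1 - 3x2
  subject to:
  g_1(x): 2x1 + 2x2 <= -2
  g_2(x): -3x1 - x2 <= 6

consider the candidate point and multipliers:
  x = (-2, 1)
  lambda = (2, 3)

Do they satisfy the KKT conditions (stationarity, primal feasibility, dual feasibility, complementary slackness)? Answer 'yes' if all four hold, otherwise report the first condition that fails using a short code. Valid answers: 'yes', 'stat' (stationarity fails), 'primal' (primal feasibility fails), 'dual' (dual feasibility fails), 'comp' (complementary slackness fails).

Gradient of f: grad f(x) = Q x + c = (5, -1)
Constraint values g_i(x) = a_i^T x - b_i:
  g_1((-2, 1)) = 0
  g_2((-2, 1)) = -1
Stationarity residual: grad f(x) + sum_i lambda_i a_i = (0, 0)
  -> stationarity OK
Primal feasibility (all g_i <= 0): OK
Dual feasibility (all lambda_i >= 0): OK
Complementary slackness (lambda_i * g_i(x) = 0 for all i): FAILS

Verdict: the first failing condition is complementary_slackness -> comp.

comp


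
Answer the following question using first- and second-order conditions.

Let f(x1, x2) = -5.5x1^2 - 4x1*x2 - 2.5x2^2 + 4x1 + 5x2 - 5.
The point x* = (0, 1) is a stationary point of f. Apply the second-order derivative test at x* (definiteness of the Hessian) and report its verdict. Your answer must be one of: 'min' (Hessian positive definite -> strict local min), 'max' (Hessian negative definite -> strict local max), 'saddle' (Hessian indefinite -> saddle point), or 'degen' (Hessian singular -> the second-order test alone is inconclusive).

Compute the Hessian H = grad^2 f:
  H = [[-11, -4], [-4, -5]]
Verify stationarity: grad f(x*) = H x* + g = (0, 0).
Eigenvalues of H: -13, -3.
Both eigenvalues < 0, so H is negative definite -> x* is a strict local max.

max


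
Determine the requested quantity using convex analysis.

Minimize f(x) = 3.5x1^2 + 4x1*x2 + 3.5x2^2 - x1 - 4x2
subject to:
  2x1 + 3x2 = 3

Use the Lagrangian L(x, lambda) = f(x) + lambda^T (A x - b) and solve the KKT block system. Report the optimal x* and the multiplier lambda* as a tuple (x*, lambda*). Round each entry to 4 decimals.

Form the Lagrangian:
  L(x, lambda) = (1/2) x^T Q x + c^T x + lambda^T (A x - b)
Stationarity (grad_x L = 0): Q x + c + A^T lambda = 0.
Primal feasibility: A x = b.

This gives the KKT block system:
  [ Q   A^T ] [ x     ]   [-c ]
  [ A    0  ] [ lambda ] = [ b ]

Solving the linear system:
  x*      = (-0.2093, 1.1395)
  lambda* = (-1.0465)
  f(x*)   = -0.6047

x* = (-0.2093, 1.1395), lambda* = (-1.0465)


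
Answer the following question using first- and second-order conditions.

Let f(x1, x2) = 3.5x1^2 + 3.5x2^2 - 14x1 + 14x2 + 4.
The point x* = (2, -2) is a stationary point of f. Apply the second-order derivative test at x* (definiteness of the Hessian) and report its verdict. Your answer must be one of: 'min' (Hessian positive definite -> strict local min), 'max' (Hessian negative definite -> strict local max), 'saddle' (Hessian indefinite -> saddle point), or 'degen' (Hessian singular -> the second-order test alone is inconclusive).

Compute the Hessian H = grad^2 f:
  H = [[7, 0], [0, 7]]
Verify stationarity: grad f(x*) = H x* + g = (0, 0).
Eigenvalues of H: 7, 7.
Both eigenvalues > 0, so H is positive definite -> x* is a strict local min.

min


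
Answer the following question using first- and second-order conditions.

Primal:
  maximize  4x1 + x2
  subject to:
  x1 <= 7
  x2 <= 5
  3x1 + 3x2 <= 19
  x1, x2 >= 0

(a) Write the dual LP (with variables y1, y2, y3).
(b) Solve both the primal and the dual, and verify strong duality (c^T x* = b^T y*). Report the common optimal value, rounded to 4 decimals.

The standard primal-dual pair for 'max c^T x s.t. A x <= b, x >= 0' is:
  Dual:  min b^T y  s.t.  A^T y >= c,  y >= 0.

So the dual LP is:
  minimize  7y1 + 5y2 + 19y3
  subject to:
    y1 + 3y3 >= 4
    y2 + 3y3 >= 1
    y1, y2, y3 >= 0

Solving the primal: x* = (6.3333, 0).
  primal value c^T x* = 25.3333.
Solving the dual: y* = (0, 0, 1.3333).
  dual value b^T y* = 25.3333.
Strong duality: c^T x* = b^T y*. Confirmed.

25.3333


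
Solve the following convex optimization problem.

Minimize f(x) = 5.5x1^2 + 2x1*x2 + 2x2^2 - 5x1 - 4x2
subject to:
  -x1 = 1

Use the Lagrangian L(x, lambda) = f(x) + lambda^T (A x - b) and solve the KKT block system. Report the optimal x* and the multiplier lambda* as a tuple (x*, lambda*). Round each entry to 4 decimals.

Form the Lagrangian:
  L(x, lambda) = (1/2) x^T Q x + c^T x + lambda^T (A x - b)
Stationarity (grad_x L = 0): Q x + c + A^T lambda = 0.
Primal feasibility: A x = b.

This gives the KKT block system:
  [ Q   A^T ] [ x     ]   [-c ]
  [ A    0  ] [ lambda ] = [ b ]

Solving the linear system:
  x*      = (-1, 1.5)
  lambda* = (-13)
  f(x*)   = 6

x* = (-1, 1.5), lambda* = (-13)


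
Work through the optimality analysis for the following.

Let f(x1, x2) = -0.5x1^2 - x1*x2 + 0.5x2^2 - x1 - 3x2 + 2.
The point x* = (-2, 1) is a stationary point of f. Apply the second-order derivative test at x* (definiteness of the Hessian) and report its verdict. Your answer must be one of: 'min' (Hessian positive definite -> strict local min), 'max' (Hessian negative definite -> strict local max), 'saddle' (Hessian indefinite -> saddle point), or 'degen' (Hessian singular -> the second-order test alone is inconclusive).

Compute the Hessian H = grad^2 f:
  H = [[-1, -1], [-1, 1]]
Verify stationarity: grad f(x*) = H x* + g = (0, 0).
Eigenvalues of H: -1.4142, 1.4142.
Eigenvalues have mixed signs, so H is indefinite -> x* is a saddle point.

saddle


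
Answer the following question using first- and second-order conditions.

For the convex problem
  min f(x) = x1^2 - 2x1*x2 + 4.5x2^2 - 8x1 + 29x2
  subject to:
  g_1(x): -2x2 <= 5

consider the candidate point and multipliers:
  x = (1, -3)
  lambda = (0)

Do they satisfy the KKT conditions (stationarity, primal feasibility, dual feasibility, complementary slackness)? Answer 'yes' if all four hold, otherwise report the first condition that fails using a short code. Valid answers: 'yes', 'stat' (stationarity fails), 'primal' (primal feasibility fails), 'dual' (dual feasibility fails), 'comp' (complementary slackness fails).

Gradient of f: grad f(x) = Q x + c = (0, 0)
Constraint values g_i(x) = a_i^T x - b_i:
  g_1((1, -3)) = 1
Stationarity residual: grad f(x) + sum_i lambda_i a_i = (0, 0)
  -> stationarity OK
Primal feasibility (all g_i <= 0): FAILS
Dual feasibility (all lambda_i >= 0): OK
Complementary slackness (lambda_i * g_i(x) = 0 for all i): OK

Verdict: the first failing condition is primal_feasibility -> primal.

primal


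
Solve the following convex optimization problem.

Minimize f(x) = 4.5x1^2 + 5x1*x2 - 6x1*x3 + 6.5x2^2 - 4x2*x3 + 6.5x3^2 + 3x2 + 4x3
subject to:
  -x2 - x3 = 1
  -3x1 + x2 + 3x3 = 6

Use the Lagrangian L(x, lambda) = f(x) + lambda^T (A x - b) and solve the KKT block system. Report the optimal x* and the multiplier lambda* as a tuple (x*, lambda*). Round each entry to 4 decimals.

Form the Lagrangian:
  L(x, lambda) = (1/2) x^T Q x + c^T x + lambda^T (A x - b)
Stationarity (grad_x L = 0): Q x + c + A^T lambda = 0.
Primal feasibility: A x = b.

This gives the KKT block system:
  [ Q   A^T ] [ x     ]   [-c ]
  [ A    0  ] [ lambda ] = [ b ]

Solving the linear system:
  x*      = (-3.0857, 0.1286, -1.1286)
  lambda* = (-13.0286, -6.7857)
  f(x*)   = 24.8071

x* = (-3.0857, 0.1286, -1.1286), lambda* = (-13.0286, -6.7857)


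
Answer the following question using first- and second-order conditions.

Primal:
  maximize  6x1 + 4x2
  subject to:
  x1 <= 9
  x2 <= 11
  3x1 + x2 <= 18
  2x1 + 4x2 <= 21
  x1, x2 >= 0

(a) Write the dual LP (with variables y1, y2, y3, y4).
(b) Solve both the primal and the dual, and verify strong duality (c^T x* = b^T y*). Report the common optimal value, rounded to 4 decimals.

The standard primal-dual pair for 'max c^T x s.t. A x <= b, x >= 0' is:
  Dual:  min b^T y  s.t.  A^T y >= c,  y >= 0.

So the dual LP is:
  minimize  9y1 + 11y2 + 18y3 + 21y4
  subject to:
    y1 + 3y3 + 2y4 >= 6
    y2 + y3 + 4y4 >= 4
    y1, y2, y3, y4 >= 0

Solving the primal: x* = (5.1, 2.7).
  primal value c^T x* = 41.4.
Solving the dual: y* = (0, 0, 1.6, 0.6).
  dual value b^T y* = 41.4.
Strong duality: c^T x* = b^T y*. Confirmed.

41.4


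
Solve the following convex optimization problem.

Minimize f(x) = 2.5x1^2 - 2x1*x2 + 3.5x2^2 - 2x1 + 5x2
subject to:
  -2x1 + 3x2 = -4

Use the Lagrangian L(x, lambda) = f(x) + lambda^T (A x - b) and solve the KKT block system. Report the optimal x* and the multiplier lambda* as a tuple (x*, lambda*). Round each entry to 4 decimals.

Form the Lagrangian:
  L(x, lambda) = (1/2) x^T Q x + c^T x + lambda^T (A x - b)
Stationarity (grad_x L = 0): Q x + c + A^T lambda = 0.
Primal feasibility: A x = b.

This gives the KKT block system:
  [ Q   A^T ] [ x     ]   [-c ]
  [ A    0  ] [ lambda ] = [ b ]

Solving the linear system:
  x*      = (0.4082, -1.0612)
  lambda* = (1.0816)
  f(x*)   = -0.898

x* = (0.4082, -1.0612), lambda* = (1.0816)


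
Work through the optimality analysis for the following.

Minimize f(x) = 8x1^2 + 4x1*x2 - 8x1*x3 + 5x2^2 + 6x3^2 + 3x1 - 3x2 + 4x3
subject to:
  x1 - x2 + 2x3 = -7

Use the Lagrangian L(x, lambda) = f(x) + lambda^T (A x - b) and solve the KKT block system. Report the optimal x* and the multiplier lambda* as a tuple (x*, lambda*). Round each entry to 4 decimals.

Form the Lagrangian:
  L(x, lambda) = (1/2) x^T Q x + c^T x + lambda^T (A x - b)
Stationarity (grad_x L = 0): Q x + c + A^T lambda = 0.
Primal feasibility: A x = b.

This gives the KKT block system:
  [ Q   A^T ] [ x     ]   [-c ]
  [ A    0  ] [ lambda ] = [ b ]

Solving the linear system:
  x*      = (-1.7076, 1.2982, -1.9971)
  lambda* = (3.152)
  f(x*)   = 2.5292

x* = (-1.7076, 1.2982, -1.9971), lambda* = (3.152)


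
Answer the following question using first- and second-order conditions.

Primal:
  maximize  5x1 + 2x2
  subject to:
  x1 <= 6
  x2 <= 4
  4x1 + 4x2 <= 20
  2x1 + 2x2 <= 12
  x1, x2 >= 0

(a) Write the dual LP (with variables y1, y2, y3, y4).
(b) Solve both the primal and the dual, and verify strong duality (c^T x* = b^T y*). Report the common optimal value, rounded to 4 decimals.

The standard primal-dual pair for 'max c^T x s.t. A x <= b, x >= 0' is:
  Dual:  min b^T y  s.t.  A^T y >= c,  y >= 0.

So the dual LP is:
  minimize  6y1 + 4y2 + 20y3 + 12y4
  subject to:
    y1 + 4y3 + 2y4 >= 5
    y2 + 4y3 + 2y4 >= 2
    y1, y2, y3, y4 >= 0

Solving the primal: x* = (5, 0).
  primal value c^T x* = 25.
Solving the dual: y* = (0, 0, 1.25, 0).
  dual value b^T y* = 25.
Strong duality: c^T x* = b^T y*. Confirmed.

25


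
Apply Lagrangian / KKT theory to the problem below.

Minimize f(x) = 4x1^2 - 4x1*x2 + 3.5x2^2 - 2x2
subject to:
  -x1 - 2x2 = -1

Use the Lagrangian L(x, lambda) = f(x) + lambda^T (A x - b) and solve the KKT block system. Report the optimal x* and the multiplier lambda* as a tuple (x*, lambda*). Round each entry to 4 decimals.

Form the Lagrangian:
  L(x, lambda) = (1/2) x^T Q x + c^T x + lambda^T (A x - b)
Stationarity (grad_x L = 0): Q x + c + A^T lambda = 0.
Primal feasibility: A x = b.

This gives the KKT block system:
  [ Q   A^T ] [ x     ]   [-c ]
  [ A    0  ] [ lambda ] = [ b ]

Solving the linear system:
  x*      = (0.2, 0.4)
  lambda* = (0)
  f(x*)   = -0.4

x* = (0.2, 0.4), lambda* = (0)


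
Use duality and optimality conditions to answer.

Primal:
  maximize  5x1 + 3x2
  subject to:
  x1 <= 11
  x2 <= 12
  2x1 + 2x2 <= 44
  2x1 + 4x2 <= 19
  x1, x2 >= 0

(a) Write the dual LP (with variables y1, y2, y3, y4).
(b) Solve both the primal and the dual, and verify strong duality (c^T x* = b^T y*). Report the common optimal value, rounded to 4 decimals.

The standard primal-dual pair for 'max c^T x s.t. A x <= b, x >= 0' is:
  Dual:  min b^T y  s.t.  A^T y >= c,  y >= 0.

So the dual LP is:
  minimize  11y1 + 12y2 + 44y3 + 19y4
  subject to:
    y1 + 2y3 + 2y4 >= 5
    y2 + 2y3 + 4y4 >= 3
    y1, y2, y3, y4 >= 0

Solving the primal: x* = (9.5, 0).
  primal value c^T x* = 47.5.
Solving the dual: y* = (0, 0, 0, 2.5).
  dual value b^T y* = 47.5.
Strong duality: c^T x* = b^T y*. Confirmed.

47.5


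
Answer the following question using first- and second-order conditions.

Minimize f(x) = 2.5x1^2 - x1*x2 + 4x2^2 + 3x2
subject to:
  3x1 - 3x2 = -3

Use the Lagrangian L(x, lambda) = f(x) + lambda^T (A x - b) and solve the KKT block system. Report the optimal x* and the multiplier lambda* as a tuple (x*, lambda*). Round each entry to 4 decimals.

Form the Lagrangian:
  L(x, lambda) = (1/2) x^T Q x + c^T x + lambda^T (A x - b)
Stationarity (grad_x L = 0): Q x + c + A^T lambda = 0.
Primal feasibility: A x = b.

This gives the KKT block system:
  [ Q   A^T ] [ x     ]   [-c ]
  [ A    0  ] [ lambda ] = [ b ]

Solving the linear system:
  x*      = (-0.9091, 0.0909)
  lambda* = (1.5455)
  f(x*)   = 2.4545

x* = (-0.9091, 0.0909), lambda* = (1.5455)


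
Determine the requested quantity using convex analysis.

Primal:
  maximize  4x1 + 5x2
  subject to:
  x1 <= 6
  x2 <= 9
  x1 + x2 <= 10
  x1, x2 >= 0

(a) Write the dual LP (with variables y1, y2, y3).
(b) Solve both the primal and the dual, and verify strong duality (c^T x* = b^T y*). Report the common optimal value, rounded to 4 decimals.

The standard primal-dual pair for 'max c^T x s.t. A x <= b, x >= 0' is:
  Dual:  min b^T y  s.t.  A^T y >= c,  y >= 0.

So the dual LP is:
  minimize  6y1 + 9y2 + 10y3
  subject to:
    y1 + y3 >= 4
    y2 + y3 >= 5
    y1, y2, y3 >= 0

Solving the primal: x* = (1, 9).
  primal value c^T x* = 49.
Solving the dual: y* = (0, 1, 4).
  dual value b^T y* = 49.
Strong duality: c^T x* = b^T y*. Confirmed.

49


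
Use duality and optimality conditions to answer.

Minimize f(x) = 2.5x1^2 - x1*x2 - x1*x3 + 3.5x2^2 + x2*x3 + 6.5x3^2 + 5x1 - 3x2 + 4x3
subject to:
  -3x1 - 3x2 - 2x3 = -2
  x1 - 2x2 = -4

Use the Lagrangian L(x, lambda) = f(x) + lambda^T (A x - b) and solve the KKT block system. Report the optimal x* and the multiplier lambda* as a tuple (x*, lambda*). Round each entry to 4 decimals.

Form the Lagrangian:
  L(x, lambda) = (1/2) x^T Q x + c^T x + lambda^T (A x - b)
Stationarity (grad_x L = 0): Q x + c + A^T lambda = 0.
Primal feasibility: A x = b.

This gives the KKT block system:
  [ Q   A^T ] [ x     ]   [-c ]
  [ A    0  ] [ lambda ] = [ b ]

Solving the linear system:
  x*      = (-0.7384, 1.6308, -0.3387)
  lambda* = (0.9831, 2.9331)
  f(x*)   = 1.8798

x* = (-0.7384, 1.6308, -0.3387), lambda* = (0.9831, 2.9331)


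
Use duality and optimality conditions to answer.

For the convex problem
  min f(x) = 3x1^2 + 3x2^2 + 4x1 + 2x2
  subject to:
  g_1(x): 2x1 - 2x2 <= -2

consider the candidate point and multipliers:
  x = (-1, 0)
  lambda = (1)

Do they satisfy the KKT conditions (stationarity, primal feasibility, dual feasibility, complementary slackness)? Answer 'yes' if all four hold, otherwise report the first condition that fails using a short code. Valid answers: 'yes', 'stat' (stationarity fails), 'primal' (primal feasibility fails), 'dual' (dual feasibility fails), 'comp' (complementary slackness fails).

Gradient of f: grad f(x) = Q x + c = (-2, 2)
Constraint values g_i(x) = a_i^T x - b_i:
  g_1((-1, 0)) = 0
Stationarity residual: grad f(x) + sum_i lambda_i a_i = (0, 0)
  -> stationarity OK
Primal feasibility (all g_i <= 0): OK
Dual feasibility (all lambda_i >= 0): OK
Complementary slackness (lambda_i * g_i(x) = 0 for all i): OK

Verdict: yes, KKT holds.

yes


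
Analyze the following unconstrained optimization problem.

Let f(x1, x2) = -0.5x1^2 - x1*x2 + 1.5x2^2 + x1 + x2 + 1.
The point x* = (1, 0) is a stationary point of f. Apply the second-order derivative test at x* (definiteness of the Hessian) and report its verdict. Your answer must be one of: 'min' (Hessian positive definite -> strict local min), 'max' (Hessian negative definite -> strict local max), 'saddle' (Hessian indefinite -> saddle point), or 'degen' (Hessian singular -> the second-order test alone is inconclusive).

Compute the Hessian H = grad^2 f:
  H = [[-1, -1], [-1, 3]]
Verify stationarity: grad f(x*) = H x* + g = (0, 0).
Eigenvalues of H: -1.2361, 3.2361.
Eigenvalues have mixed signs, so H is indefinite -> x* is a saddle point.

saddle


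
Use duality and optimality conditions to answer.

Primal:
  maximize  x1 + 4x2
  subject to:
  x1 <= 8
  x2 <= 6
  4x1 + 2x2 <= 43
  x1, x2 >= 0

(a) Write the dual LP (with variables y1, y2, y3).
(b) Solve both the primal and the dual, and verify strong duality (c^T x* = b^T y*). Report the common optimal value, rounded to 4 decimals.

The standard primal-dual pair for 'max c^T x s.t. A x <= b, x >= 0' is:
  Dual:  min b^T y  s.t.  A^T y >= c,  y >= 0.

So the dual LP is:
  minimize  8y1 + 6y2 + 43y3
  subject to:
    y1 + 4y3 >= 1
    y2 + 2y3 >= 4
    y1, y2, y3 >= 0

Solving the primal: x* = (7.75, 6).
  primal value c^T x* = 31.75.
Solving the dual: y* = (0, 3.5, 0.25).
  dual value b^T y* = 31.75.
Strong duality: c^T x* = b^T y*. Confirmed.

31.75


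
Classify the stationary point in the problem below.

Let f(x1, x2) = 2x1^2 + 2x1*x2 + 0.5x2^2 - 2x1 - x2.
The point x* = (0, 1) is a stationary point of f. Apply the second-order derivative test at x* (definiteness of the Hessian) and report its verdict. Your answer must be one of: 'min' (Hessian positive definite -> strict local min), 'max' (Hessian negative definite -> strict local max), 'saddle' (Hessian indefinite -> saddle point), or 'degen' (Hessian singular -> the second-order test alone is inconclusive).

Compute the Hessian H = grad^2 f:
  H = [[4, 2], [2, 1]]
Verify stationarity: grad f(x*) = H x* + g = (0, 0).
Eigenvalues of H: 0, 5.
H has a zero eigenvalue (singular; positive semidefinite but not definite), so H is neither positive definite, negative definite, nor indefinite. The second-order test alone is inconclusive -> degen.
(Indeed, f is constant along the null direction of H through x*, so x* is not a strict local extremum.)

degen


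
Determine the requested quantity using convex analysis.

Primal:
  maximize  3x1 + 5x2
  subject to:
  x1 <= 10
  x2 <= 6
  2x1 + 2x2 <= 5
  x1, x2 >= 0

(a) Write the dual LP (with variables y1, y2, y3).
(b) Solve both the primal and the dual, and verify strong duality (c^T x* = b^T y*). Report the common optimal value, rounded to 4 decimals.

The standard primal-dual pair for 'max c^T x s.t. A x <= b, x >= 0' is:
  Dual:  min b^T y  s.t.  A^T y >= c,  y >= 0.

So the dual LP is:
  minimize  10y1 + 6y2 + 5y3
  subject to:
    y1 + 2y3 >= 3
    y2 + 2y3 >= 5
    y1, y2, y3 >= 0

Solving the primal: x* = (0, 2.5).
  primal value c^T x* = 12.5.
Solving the dual: y* = (0, 0, 2.5).
  dual value b^T y* = 12.5.
Strong duality: c^T x* = b^T y*. Confirmed.

12.5


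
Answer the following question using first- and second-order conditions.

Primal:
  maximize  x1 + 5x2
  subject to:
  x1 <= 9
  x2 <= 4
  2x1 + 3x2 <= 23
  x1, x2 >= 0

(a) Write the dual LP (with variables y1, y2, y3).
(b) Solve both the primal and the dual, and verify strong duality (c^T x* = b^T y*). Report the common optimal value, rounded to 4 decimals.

The standard primal-dual pair for 'max c^T x s.t. A x <= b, x >= 0' is:
  Dual:  min b^T y  s.t.  A^T y >= c,  y >= 0.

So the dual LP is:
  minimize  9y1 + 4y2 + 23y3
  subject to:
    y1 + 2y3 >= 1
    y2 + 3y3 >= 5
    y1, y2, y3 >= 0

Solving the primal: x* = (5.5, 4).
  primal value c^T x* = 25.5.
Solving the dual: y* = (0, 3.5, 0.5).
  dual value b^T y* = 25.5.
Strong duality: c^T x* = b^T y*. Confirmed.

25.5


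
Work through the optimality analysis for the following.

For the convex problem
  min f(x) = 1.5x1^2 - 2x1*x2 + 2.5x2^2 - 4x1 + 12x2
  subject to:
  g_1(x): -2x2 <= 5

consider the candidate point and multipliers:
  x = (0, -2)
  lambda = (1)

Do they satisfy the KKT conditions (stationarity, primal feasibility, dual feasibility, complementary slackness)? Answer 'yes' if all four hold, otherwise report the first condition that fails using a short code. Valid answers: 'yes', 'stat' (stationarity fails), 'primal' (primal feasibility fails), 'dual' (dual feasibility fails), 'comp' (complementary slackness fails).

Gradient of f: grad f(x) = Q x + c = (0, 2)
Constraint values g_i(x) = a_i^T x - b_i:
  g_1((0, -2)) = -1
Stationarity residual: grad f(x) + sum_i lambda_i a_i = (0, 0)
  -> stationarity OK
Primal feasibility (all g_i <= 0): OK
Dual feasibility (all lambda_i >= 0): OK
Complementary slackness (lambda_i * g_i(x) = 0 for all i): FAILS

Verdict: the first failing condition is complementary_slackness -> comp.

comp


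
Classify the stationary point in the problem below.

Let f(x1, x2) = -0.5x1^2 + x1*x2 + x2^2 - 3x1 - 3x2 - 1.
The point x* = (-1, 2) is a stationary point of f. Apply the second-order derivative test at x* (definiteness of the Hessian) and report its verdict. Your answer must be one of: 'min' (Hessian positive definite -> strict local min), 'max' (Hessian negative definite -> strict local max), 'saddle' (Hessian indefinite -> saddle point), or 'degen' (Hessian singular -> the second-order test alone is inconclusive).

Compute the Hessian H = grad^2 f:
  H = [[-1, 1], [1, 2]]
Verify stationarity: grad f(x*) = H x* + g = (0, 0).
Eigenvalues of H: -1.3028, 2.3028.
Eigenvalues have mixed signs, so H is indefinite -> x* is a saddle point.

saddle


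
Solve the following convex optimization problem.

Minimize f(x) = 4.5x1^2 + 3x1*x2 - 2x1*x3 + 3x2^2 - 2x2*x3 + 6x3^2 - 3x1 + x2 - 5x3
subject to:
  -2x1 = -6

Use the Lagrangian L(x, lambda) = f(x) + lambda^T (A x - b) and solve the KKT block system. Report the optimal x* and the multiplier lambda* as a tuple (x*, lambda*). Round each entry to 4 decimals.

Form the Lagrangian:
  L(x, lambda) = (1/2) x^T Q x + c^T x + lambda^T (A x - b)
Stationarity (grad_x L = 0): Q x + c + A^T lambda = 0.
Primal feasibility: A x = b.

This gives the KKT block system:
  [ Q   A^T ] [ x     ]   [-c ]
  [ A    0  ] [ lambda ] = [ b ]

Solving the linear system:
  x*      = (3, -1.4412, 0.6765)
  lambda* = (9.1618)
  f(x*)   = 20.5735

x* = (3, -1.4412, 0.6765), lambda* = (9.1618)


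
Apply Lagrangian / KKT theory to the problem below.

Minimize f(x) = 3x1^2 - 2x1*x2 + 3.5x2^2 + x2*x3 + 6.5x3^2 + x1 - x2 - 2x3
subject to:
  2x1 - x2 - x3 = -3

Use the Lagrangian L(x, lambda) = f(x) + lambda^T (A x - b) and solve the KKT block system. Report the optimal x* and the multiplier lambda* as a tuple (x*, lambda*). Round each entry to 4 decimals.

Form the Lagrangian:
  L(x, lambda) = (1/2) x^T Q x + c^T x + lambda^T (A x - b)
Stationarity (grad_x L = 0): Q x + c + A^T lambda = 0.
Primal feasibility: A x = b.

This gives the KKT block system:
  [ Q   A^T ] [ x     ]   [-c ]
  [ A    0  ] [ lambda ] = [ b ]

Solving the linear system:
  x*      = (-1.1957, 0.2174, 0.3913)
  lambda* = (3.3043)
  f(x*)   = 3.8587

x* = (-1.1957, 0.2174, 0.3913), lambda* = (3.3043)


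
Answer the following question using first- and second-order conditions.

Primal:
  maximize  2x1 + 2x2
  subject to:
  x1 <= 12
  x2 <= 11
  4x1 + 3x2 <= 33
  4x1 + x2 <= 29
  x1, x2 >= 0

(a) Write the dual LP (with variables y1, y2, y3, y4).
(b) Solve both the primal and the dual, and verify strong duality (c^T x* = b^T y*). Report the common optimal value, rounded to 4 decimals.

The standard primal-dual pair for 'max c^T x s.t. A x <= b, x >= 0' is:
  Dual:  min b^T y  s.t.  A^T y >= c,  y >= 0.

So the dual LP is:
  minimize  12y1 + 11y2 + 33y3 + 29y4
  subject to:
    y1 + 4y3 + 4y4 >= 2
    y2 + 3y3 + y4 >= 2
    y1, y2, y3, y4 >= 0

Solving the primal: x* = (0, 11).
  primal value c^T x* = 22.
Solving the dual: y* = (0, 0.5, 0.5, 0).
  dual value b^T y* = 22.
Strong duality: c^T x* = b^T y*. Confirmed.

22


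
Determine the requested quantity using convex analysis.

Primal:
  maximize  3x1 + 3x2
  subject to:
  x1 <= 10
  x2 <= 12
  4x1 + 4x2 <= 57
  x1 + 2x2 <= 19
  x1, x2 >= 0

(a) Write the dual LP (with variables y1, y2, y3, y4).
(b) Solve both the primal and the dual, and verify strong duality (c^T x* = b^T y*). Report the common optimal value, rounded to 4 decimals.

The standard primal-dual pair for 'max c^T x s.t. A x <= b, x >= 0' is:
  Dual:  min b^T y  s.t.  A^T y >= c,  y >= 0.

So the dual LP is:
  minimize  10y1 + 12y2 + 57y3 + 19y4
  subject to:
    y1 + 4y3 + y4 >= 3
    y2 + 4y3 + 2y4 >= 3
    y1, y2, y3, y4 >= 0

Solving the primal: x* = (10, 4.25).
  primal value c^T x* = 42.75.
Solving the dual: y* = (0, 0, 0.75, 0).
  dual value b^T y* = 42.75.
Strong duality: c^T x* = b^T y*. Confirmed.

42.75


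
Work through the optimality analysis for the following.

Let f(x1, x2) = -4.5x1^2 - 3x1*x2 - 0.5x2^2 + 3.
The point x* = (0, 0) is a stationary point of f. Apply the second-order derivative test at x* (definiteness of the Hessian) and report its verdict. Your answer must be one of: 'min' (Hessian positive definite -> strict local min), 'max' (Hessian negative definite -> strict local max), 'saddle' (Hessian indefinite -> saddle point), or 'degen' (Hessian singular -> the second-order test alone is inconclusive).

Compute the Hessian H = grad^2 f:
  H = [[-9, -3], [-3, -1]]
Verify stationarity: grad f(x*) = H x* + g = (0, 0).
Eigenvalues of H: -10, 0.
H has a zero eigenvalue (singular; negative semidefinite but not definite), so H is neither positive definite, negative definite, nor indefinite. The second-order test alone is inconclusive -> degen.
(Indeed, f is constant along the null direction of H through x*, so x* is not a strict local extremum.)

degen


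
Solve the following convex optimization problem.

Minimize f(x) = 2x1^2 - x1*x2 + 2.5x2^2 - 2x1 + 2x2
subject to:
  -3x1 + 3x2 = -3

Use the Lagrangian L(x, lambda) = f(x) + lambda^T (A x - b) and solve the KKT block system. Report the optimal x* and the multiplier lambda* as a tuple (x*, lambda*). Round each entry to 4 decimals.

Form the Lagrangian:
  L(x, lambda) = (1/2) x^T Q x + c^T x + lambda^T (A x - b)
Stationarity (grad_x L = 0): Q x + c + A^T lambda = 0.
Primal feasibility: A x = b.

This gives the KKT block system:
  [ Q   A^T ] [ x     ]   [-c ]
  [ A    0  ] [ lambda ] = [ b ]

Solving the linear system:
  x*      = (0.5714, -0.4286)
  lambda* = (0.2381)
  f(x*)   = -0.6429

x* = (0.5714, -0.4286), lambda* = (0.2381)


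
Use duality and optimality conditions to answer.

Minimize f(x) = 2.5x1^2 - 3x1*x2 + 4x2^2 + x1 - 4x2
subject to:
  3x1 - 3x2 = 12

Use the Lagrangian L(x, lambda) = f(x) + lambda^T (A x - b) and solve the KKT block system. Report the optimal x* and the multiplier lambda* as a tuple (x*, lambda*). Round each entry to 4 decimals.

Form the Lagrangian:
  L(x, lambda) = (1/2) x^T Q x + c^T x + lambda^T (A x - b)
Stationarity (grad_x L = 0): Q x + c + A^T lambda = 0.
Primal feasibility: A x = b.

This gives the KKT block system:
  [ Q   A^T ] [ x     ]   [-c ]
  [ A    0  ] [ lambda ] = [ b ]

Solving the linear system:
  x*      = (3.2857, -0.7143)
  lambda* = (-6.5238)
  f(x*)   = 42.2143

x* = (3.2857, -0.7143), lambda* = (-6.5238)


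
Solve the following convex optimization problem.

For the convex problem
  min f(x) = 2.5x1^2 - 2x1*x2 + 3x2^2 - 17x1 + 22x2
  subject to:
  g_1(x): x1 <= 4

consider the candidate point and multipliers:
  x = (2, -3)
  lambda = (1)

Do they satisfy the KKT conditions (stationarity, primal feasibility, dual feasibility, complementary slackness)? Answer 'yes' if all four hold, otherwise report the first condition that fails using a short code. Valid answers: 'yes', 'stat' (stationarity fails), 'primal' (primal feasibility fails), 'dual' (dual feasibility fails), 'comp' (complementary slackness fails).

Gradient of f: grad f(x) = Q x + c = (-1, 0)
Constraint values g_i(x) = a_i^T x - b_i:
  g_1((2, -3)) = -2
Stationarity residual: grad f(x) + sum_i lambda_i a_i = (0, 0)
  -> stationarity OK
Primal feasibility (all g_i <= 0): OK
Dual feasibility (all lambda_i >= 0): OK
Complementary slackness (lambda_i * g_i(x) = 0 for all i): FAILS

Verdict: the first failing condition is complementary_slackness -> comp.

comp


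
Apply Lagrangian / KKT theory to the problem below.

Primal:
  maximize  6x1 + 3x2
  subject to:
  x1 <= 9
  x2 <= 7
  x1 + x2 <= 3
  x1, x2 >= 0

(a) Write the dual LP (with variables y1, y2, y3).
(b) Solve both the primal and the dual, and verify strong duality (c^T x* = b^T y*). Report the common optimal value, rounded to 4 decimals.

The standard primal-dual pair for 'max c^T x s.t. A x <= b, x >= 0' is:
  Dual:  min b^T y  s.t.  A^T y >= c,  y >= 0.

So the dual LP is:
  minimize  9y1 + 7y2 + 3y3
  subject to:
    y1 + y3 >= 6
    y2 + y3 >= 3
    y1, y2, y3 >= 0

Solving the primal: x* = (3, 0).
  primal value c^T x* = 18.
Solving the dual: y* = (0, 0, 6).
  dual value b^T y* = 18.
Strong duality: c^T x* = b^T y*. Confirmed.

18


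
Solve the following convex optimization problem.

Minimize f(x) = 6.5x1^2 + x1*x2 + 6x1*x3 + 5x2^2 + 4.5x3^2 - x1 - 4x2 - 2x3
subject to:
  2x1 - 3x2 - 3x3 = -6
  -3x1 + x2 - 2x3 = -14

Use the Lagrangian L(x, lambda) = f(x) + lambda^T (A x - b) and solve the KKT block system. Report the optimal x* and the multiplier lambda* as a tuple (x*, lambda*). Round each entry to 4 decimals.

Form the Lagrangian:
  L(x, lambda) = (1/2) x^T Q x + c^T x + lambda^T (A x - b)
Stationarity (grad_x L = 0): Q x + c + A^T lambda = 0.
Primal feasibility: A x = b.

This gives the KKT block system:
  [ Q   A^T ] [ x     ]   [-c ]
  [ A    0  ] [ lambda ] = [ b ]

Solving the linear system:
  x*      = (1.8877, -0.6067, 3.8651)
  lambda* = (3.0838, 17.4305)
  f(x*)   = 127.6692

x* = (1.8877, -0.6067, 3.8651), lambda* = (3.0838, 17.4305)


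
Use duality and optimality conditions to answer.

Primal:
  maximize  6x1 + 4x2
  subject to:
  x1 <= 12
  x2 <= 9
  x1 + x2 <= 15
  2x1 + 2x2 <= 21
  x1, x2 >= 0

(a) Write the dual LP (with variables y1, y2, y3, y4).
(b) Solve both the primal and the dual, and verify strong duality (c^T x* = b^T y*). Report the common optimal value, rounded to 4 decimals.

The standard primal-dual pair for 'max c^T x s.t. A x <= b, x >= 0' is:
  Dual:  min b^T y  s.t.  A^T y >= c,  y >= 0.

So the dual LP is:
  minimize  12y1 + 9y2 + 15y3 + 21y4
  subject to:
    y1 + y3 + 2y4 >= 6
    y2 + y3 + 2y4 >= 4
    y1, y2, y3, y4 >= 0

Solving the primal: x* = (10.5, 0).
  primal value c^T x* = 63.
Solving the dual: y* = (0, 0, 0, 3).
  dual value b^T y* = 63.
Strong duality: c^T x* = b^T y*. Confirmed.

63


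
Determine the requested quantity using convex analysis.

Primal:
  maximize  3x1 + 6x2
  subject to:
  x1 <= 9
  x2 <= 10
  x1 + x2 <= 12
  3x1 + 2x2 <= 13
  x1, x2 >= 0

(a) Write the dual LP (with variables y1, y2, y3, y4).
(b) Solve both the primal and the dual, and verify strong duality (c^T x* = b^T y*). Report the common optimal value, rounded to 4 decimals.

The standard primal-dual pair for 'max c^T x s.t. A x <= b, x >= 0' is:
  Dual:  min b^T y  s.t.  A^T y >= c,  y >= 0.

So the dual LP is:
  minimize  9y1 + 10y2 + 12y3 + 13y4
  subject to:
    y1 + y3 + 3y4 >= 3
    y2 + y3 + 2y4 >= 6
    y1, y2, y3, y4 >= 0

Solving the primal: x* = (0, 6.5).
  primal value c^T x* = 39.
Solving the dual: y* = (0, 0, 0, 3).
  dual value b^T y* = 39.
Strong duality: c^T x* = b^T y*. Confirmed.

39


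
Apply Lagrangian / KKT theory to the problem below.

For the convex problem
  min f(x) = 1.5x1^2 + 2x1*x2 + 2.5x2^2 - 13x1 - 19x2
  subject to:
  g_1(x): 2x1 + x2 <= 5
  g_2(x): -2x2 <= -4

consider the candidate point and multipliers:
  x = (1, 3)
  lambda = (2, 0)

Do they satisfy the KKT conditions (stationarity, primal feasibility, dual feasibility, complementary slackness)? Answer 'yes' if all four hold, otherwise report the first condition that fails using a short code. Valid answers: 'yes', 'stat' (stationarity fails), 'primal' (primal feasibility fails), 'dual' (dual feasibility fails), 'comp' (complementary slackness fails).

Gradient of f: grad f(x) = Q x + c = (-4, -2)
Constraint values g_i(x) = a_i^T x - b_i:
  g_1((1, 3)) = 0
  g_2((1, 3)) = -2
Stationarity residual: grad f(x) + sum_i lambda_i a_i = (0, 0)
  -> stationarity OK
Primal feasibility (all g_i <= 0): OK
Dual feasibility (all lambda_i >= 0): OK
Complementary slackness (lambda_i * g_i(x) = 0 for all i): OK

Verdict: yes, KKT holds.

yes


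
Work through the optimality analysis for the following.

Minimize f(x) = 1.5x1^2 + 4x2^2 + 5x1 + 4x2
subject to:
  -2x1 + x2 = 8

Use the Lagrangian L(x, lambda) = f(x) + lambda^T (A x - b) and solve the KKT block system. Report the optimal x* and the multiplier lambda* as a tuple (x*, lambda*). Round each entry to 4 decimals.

Form the Lagrangian:
  L(x, lambda) = (1/2) x^T Q x + c^T x + lambda^T (A x - b)
Stationarity (grad_x L = 0): Q x + c + A^T lambda = 0.
Primal feasibility: A x = b.

This gives the KKT block system:
  [ Q   A^T ] [ x     ]   [-c ]
  [ A    0  ] [ lambda ] = [ b ]

Solving the linear system:
  x*      = (-4.0286, -0.0571)
  lambda* = (-3.5429)
  f(x*)   = 3.9857

x* = (-4.0286, -0.0571), lambda* = (-3.5429)


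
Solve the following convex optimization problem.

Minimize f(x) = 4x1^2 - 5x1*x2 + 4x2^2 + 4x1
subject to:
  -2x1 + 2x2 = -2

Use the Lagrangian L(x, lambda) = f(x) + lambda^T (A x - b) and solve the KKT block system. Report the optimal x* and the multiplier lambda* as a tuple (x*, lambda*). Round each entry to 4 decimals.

Form the Lagrangian:
  L(x, lambda) = (1/2) x^T Q x + c^T x + lambda^T (A x - b)
Stationarity (grad_x L = 0): Q x + c + A^T lambda = 0.
Primal feasibility: A x = b.

This gives the KKT block system:
  [ Q   A^T ] [ x     ]   [-c ]
  [ A    0  ] [ lambda ] = [ b ]

Solving the linear system:
  x*      = (-0.1667, -1.1667)
  lambda* = (4.25)
  f(x*)   = 3.9167

x* = (-0.1667, -1.1667), lambda* = (4.25)


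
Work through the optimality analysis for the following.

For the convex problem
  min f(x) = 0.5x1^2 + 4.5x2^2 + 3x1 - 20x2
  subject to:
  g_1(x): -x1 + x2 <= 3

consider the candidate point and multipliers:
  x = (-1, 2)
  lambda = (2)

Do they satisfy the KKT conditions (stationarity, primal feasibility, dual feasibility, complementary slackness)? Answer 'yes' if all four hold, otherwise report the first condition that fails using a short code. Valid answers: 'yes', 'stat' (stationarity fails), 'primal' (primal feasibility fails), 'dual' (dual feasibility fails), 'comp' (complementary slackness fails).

Gradient of f: grad f(x) = Q x + c = (2, -2)
Constraint values g_i(x) = a_i^T x - b_i:
  g_1((-1, 2)) = 0
Stationarity residual: grad f(x) + sum_i lambda_i a_i = (0, 0)
  -> stationarity OK
Primal feasibility (all g_i <= 0): OK
Dual feasibility (all lambda_i >= 0): OK
Complementary slackness (lambda_i * g_i(x) = 0 for all i): OK

Verdict: yes, KKT holds.

yes


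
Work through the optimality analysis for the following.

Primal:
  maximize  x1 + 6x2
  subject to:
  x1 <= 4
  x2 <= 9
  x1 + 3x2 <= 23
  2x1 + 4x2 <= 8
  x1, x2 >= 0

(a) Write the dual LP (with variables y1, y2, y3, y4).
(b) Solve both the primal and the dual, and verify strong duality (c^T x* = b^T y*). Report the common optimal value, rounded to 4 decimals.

The standard primal-dual pair for 'max c^T x s.t. A x <= b, x >= 0' is:
  Dual:  min b^T y  s.t.  A^T y >= c,  y >= 0.

So the dual LP is:
  minimize  4y1 + 9y2 + 23y3 + 8y4
  subject to:
    y1 + y3 + 2y4 >= 1
    y2 + 3y3 + 4y4 >= 6
    y1, y2, y3, y4 >= 0

Solving the primal: x* = (0, 2).
  primal value c^T x* = 12.
Solving the dual: y* = (0, 0, 0, 1.5).
  dual value b^T y* = 12.
Strong duality: c^T x* = b^T y*. Confirmed.

12


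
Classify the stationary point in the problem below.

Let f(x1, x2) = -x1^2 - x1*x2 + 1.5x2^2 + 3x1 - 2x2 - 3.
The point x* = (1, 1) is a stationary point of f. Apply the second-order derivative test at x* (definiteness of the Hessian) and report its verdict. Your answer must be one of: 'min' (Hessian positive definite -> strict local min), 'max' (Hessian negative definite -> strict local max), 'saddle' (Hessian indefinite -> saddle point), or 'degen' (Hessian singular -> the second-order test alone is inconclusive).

Compute the Hessian H = grad^2 f:
  H = [[-2, -1], [-1, 3]]
Verify stationarity: grad f(x*) = H x* + g = (0, 0).
Eigenvalues of H: -2.1926, 3.1926.
Eigenvalues have mixed signs, so H is indefinite -> x* is a saddle point.

saddle


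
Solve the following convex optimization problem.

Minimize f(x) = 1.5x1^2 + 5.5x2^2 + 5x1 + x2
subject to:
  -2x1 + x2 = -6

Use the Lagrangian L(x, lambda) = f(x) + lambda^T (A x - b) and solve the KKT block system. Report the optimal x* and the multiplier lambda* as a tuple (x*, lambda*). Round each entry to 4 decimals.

Form the Lagrangian:
  L(x, lambda) = (1/2) x^T Q x + c^T x + lambda^T (A x - b)
Stationarity (grad_x L = 0): Q x + c + A^T lambda = 0.
Primal feasibility: A x = b.

This gives the KKT block system:
  [ Q   A^T ] [ x     ]   [-c ]
  [ A    0  ] [ lambda ] = [ b ]

Solving the linear system:
  x*      = (2.6596, -0.6809)
  lambda* = (6.4894)
  f(x*)   = 25.7766

x* = (2.6596, -0.6809), lambda* = (6.4894)


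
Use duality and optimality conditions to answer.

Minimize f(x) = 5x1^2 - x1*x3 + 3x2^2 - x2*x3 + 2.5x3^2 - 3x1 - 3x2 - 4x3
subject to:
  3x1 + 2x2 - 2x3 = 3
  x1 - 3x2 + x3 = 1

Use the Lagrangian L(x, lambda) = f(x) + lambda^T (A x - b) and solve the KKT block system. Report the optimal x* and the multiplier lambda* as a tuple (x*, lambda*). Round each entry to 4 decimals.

Form the Lagrangian:
  L(x, lambda) = (1/2) x^T Q x + c^T x + lambda^T (A x - b)
Stationarity (grad_x L = 0): Q x + c + A^T lambda = 0.
Primal feasibility: A x = b.

This gives the KKT block system:
  [ Q   A^T ] [ x     ]   [-c ]
  [ A    0  ] [ lambda ] = [ b ]

Solving the linear system:
  x*      = (1.2343, 0.2929, 0.6444)
  lambda* = (-2.2008, -2.0962)
  f(x*)   = 0.7699

x* = (1.2343, 0.2929, 0.6444), lambda* = (-2.2008, -2.0962)


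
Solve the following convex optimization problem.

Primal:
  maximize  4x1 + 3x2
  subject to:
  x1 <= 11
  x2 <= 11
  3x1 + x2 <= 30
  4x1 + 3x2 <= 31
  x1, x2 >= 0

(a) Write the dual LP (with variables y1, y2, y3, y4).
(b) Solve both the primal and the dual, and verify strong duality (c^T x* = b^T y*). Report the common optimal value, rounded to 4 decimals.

The standard primal-dual pair for 'max c^T x s.t. A x <= b, x >= 0' is:
  Dual:  min b^T y  s.t.  A^T y >= c,  y >= 0.

So the dual LP is:
  minimize  11y1 + 11y2 + 30y3 + 31y4
  subject to:
    y1 + 3y3 + 4y4 >= 4
    y2 + y3 + 3y4 >= 3
    y1, y2, y3, y4 >= 0

Solving the primal: x* = (7.75, 0).
  primal value c^T x* = 31.
Solving the dual: y* = (0, 0, 0, 1).
  dual value b^T y* = 31.
Strong duality: c^T x* = b^T y*. Confirmed.

31


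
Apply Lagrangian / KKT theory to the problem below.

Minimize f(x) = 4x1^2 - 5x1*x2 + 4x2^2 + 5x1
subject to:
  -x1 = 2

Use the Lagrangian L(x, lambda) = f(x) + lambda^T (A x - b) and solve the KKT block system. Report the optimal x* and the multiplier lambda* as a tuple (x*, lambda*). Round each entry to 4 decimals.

Form the Lagrangian:
  L(x, lambda) = (1/2) x^T Q x + c^T x + lambda^T (A x - b)
Stationarity (grad_x L = 0): Q x + c + A^T lambda = 0.
Primal feasibility: A x = b.

This gives the KKT block system:
  [ Q   A^T ] [ x     ]   [-c ]
  [ A    0  ] [ lambda ] = [ b ]

Solving the linear system:
  x*      = (-2, -1.25)
  lambda* = (-4.75)
  f(x*)   = -0.25

x* = (-2, -1.25), lambda* = (-4.75)


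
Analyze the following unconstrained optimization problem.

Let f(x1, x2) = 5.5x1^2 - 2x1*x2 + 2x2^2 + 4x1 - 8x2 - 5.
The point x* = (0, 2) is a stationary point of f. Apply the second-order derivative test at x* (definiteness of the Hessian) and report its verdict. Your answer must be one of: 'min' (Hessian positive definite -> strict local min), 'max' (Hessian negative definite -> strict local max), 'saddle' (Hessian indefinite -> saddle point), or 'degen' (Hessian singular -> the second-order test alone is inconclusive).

Compute the Hessian H = grad^2 f:
  H = [[11, -2], [-2, 4]]
Verify stationarity: grad f(x*) = H x* + g = (0, 0).
Eigenvalues of H: 3.4689, 11.5311.
Both eigenvalues > 0, so H is positive definite -> x* is a strict local min.

min


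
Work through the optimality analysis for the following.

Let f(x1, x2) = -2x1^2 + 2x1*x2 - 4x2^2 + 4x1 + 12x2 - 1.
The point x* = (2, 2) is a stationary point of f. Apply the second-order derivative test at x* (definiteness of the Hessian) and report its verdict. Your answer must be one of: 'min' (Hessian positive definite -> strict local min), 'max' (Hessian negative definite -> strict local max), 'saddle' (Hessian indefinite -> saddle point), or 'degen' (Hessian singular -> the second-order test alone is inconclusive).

Compute the Hessian H = grad^2 f:
  H = [[-4, 2], [2, -8]]
Verify stationarity: grad f(x*) = H x* + g = (0, 0).
Eigenvalues of H: -8.8284, -3.1716.
Both eigenvalues < 0, so H is negative definite -> x* is a strict local max.

max
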